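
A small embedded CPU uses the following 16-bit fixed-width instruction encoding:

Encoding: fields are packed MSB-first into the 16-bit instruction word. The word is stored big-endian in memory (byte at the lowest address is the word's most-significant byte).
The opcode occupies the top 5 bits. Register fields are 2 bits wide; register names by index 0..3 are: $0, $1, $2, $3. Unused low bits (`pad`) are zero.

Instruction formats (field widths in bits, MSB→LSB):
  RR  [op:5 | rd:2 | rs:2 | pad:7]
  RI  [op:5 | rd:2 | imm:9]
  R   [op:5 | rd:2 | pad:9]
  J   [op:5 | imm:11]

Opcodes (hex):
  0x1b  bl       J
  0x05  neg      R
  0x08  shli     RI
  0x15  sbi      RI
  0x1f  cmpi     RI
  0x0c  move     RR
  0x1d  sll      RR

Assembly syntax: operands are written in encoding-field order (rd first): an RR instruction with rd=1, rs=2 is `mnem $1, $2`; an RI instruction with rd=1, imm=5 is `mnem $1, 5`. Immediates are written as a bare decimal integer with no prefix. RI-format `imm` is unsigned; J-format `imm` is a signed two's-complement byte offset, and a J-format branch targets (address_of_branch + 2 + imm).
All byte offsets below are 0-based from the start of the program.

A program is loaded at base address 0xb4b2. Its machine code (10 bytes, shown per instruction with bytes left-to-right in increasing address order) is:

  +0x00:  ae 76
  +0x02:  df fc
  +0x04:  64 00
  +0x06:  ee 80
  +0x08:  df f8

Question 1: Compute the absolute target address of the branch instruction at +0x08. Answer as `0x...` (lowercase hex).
@+08  big-endian(df f8) = 0xdff8
  opcode bits[15:11]=0x1b: bl/J
  imm: (w>>0)&0x7ff=0x7f8 (s11→-8) → -8
  target = base 0xb4b2 + off 0x08 + 2 + imm -8 = 0xb4b4

0xb4b4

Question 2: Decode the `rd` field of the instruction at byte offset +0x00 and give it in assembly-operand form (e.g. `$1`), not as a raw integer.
$3

+0x00: ae 76 ⇒ word 0xae76 (big)
  op=0xae76>>11=0x15 ⇒ sbi (RI)
  rd@[10:9]=0x3 ⇒ $3
  imm@[8:0]=0x76 ⇒ 118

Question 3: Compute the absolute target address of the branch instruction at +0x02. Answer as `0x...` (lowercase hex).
@+02  big-endian(df fc) = 0xdffc
  op=0xdffc>>11=0x1b ⇒ bl (J)
  [10:0] imm=2044 (s11→-4) = -4
  target = base 0xb4b2 + off 0x02 + 2 + imm -4 = 0xb4b2

0xb4b2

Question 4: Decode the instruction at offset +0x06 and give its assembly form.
sll $3, $1

off 0x06: read ee 80 as big → 0xee80
  opcode bits[15:11]=0x1d: sll/RR
  rd: (w>>9)&0x3=0x3 → $3
  rs: (w>>7)&0x3=0x1 → $1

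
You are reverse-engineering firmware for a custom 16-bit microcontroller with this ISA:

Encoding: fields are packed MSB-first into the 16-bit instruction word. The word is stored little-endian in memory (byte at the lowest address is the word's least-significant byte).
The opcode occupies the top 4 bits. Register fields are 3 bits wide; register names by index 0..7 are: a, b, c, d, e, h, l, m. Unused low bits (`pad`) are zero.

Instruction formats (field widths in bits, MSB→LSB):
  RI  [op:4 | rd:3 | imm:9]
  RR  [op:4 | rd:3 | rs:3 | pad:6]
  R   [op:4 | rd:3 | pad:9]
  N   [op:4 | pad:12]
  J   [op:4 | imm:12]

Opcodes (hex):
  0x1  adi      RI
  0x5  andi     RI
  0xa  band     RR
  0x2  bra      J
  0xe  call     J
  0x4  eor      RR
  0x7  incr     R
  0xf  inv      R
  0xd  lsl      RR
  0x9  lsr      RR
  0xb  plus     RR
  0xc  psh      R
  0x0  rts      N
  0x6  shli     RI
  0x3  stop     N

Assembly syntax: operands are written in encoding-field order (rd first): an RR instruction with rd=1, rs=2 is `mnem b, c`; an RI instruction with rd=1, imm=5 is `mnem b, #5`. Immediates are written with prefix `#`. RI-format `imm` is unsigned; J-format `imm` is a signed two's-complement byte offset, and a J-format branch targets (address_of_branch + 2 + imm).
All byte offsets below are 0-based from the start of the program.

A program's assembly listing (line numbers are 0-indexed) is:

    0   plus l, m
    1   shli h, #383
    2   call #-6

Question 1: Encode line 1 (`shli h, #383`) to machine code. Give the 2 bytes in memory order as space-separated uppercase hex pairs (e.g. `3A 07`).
7F 6B

1. shli fields op=0x6:4|rd=5:3|imm=383:9 → word 6b7fh → 7f 6b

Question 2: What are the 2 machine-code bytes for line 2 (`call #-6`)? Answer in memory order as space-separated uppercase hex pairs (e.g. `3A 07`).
2. call fields op=0xe:4|imm=-6:12 → word effah → fa ef

FA EF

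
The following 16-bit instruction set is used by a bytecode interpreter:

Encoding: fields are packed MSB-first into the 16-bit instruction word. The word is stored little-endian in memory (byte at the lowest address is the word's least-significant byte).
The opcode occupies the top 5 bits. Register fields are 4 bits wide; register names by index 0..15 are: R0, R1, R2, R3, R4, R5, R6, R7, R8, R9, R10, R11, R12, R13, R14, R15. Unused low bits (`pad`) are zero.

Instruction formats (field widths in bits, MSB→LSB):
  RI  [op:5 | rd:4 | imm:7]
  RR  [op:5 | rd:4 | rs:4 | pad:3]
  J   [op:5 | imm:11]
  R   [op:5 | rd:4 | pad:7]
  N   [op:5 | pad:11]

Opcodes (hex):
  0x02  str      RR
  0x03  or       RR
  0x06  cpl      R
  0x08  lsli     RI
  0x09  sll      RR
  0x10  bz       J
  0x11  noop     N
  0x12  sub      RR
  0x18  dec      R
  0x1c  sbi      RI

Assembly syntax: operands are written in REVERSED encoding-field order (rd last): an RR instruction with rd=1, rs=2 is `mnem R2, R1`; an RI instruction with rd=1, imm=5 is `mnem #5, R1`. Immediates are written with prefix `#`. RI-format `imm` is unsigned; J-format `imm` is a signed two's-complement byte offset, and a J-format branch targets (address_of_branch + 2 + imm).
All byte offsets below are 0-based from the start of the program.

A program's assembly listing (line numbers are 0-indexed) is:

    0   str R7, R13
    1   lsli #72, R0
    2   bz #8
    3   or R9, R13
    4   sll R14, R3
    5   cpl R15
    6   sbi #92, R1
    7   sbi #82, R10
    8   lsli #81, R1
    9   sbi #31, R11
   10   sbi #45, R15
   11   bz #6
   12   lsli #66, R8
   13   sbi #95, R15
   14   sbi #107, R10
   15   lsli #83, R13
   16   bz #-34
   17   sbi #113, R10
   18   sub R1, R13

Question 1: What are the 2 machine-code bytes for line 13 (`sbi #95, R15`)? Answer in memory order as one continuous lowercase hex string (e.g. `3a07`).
dfe7

line 13 (sbi): pack op=0x1c:5|rd=15:4|imm=95:7 = 0xe7df; little→ df e7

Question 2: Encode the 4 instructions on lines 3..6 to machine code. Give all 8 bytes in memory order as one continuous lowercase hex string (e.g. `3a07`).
3. or fields op=0x3:5|rd=13:4|rs=9:4|pad=0:3 → word 1ec8h → c8 1e
4. sll fields op=0x9:5|rd=3:4|rs=14:4|pad=0:3 → word 49f0h → f0 49
5. cpl fields op=0x6:5|rd=15:4|pad=0:7 → word 3780h → 80 37
6. sbi fields op=0x1c:5|rd=1:4|imm=92:7 → word e0dch → dc e0

c81ef0498037dce0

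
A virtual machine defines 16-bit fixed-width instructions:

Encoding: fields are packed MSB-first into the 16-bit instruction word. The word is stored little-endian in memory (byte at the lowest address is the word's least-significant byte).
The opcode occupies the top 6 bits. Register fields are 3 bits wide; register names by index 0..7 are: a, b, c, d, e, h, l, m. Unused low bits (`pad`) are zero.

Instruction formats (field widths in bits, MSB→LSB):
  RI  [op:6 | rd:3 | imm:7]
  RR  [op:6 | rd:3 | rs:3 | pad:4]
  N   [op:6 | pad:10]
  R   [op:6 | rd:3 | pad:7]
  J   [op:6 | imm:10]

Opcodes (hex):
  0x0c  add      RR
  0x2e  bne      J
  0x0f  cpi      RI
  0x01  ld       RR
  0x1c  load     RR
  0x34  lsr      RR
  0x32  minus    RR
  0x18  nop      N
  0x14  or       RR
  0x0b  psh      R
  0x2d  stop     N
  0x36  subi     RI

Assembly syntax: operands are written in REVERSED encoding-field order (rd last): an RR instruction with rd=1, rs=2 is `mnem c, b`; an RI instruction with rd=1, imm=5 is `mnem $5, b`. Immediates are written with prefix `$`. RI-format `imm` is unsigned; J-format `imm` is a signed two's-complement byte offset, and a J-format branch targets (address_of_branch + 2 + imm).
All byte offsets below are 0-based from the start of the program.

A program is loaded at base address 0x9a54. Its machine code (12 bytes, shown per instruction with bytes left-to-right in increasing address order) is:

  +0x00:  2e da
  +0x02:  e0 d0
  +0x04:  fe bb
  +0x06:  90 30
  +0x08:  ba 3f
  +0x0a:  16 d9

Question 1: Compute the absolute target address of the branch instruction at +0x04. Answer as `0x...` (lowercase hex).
0x9a58

@+04  little-endian(fe bb) = 0xbbfe
  op=0xbbfe>>10=0x2e ⇒ bne (J)
  imm@[9:0]=0x3fe (s10→-2) ⇒ $-2
  target = base 0x9a54 + off 0x04 + 2 + imm -2 = 0x9a58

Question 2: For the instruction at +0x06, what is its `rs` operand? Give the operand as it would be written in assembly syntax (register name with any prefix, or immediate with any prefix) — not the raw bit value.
b

[06] 90 30 → 0x3090
  top 6b → 0xc → add [RR]
  [9:7] rd=1 = b
  [6:4] rs=1 = b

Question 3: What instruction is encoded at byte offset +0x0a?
off 0x0a: read 16 d9 as little → 0xd916
  opcode bits[15:10]=0x36: subi/RI
  rd: (w>>7)&0x7=0x2 → c
  imm: (w>>0)&0x7f=0x16 → $22

subi $22, c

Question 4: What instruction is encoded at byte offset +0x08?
cpi $58, m

[08] ba 3f → 0x3fba
  opcode bits[15:10]=0xf: cpi/RI
  rd: (w>>7)&0x7=0x7 → m
  imm: (w>>0)&0x7f=0x3a → $58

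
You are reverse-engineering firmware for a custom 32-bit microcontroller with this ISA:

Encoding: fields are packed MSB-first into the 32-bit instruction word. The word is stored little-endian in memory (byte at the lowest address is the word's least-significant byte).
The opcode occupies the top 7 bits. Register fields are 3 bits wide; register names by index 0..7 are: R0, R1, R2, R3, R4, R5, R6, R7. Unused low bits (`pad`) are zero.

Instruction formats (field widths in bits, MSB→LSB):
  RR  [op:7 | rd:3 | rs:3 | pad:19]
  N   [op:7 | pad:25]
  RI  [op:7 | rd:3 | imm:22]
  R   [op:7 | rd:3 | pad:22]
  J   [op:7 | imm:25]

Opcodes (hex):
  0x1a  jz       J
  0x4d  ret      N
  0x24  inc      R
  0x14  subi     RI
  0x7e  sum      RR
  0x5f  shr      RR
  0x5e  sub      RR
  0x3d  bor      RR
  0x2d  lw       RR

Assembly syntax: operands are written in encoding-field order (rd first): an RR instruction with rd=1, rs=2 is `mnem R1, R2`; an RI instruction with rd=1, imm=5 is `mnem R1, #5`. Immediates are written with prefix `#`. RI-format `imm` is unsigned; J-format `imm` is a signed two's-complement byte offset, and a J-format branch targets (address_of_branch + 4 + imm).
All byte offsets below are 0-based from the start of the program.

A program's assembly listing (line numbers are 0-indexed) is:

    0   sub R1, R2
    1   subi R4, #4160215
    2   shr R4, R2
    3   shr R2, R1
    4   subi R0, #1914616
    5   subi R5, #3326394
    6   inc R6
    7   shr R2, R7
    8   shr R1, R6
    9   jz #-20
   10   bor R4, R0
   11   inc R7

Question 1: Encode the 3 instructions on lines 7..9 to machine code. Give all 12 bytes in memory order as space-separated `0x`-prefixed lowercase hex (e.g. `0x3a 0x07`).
0x00 0x00 0xb8 0xbe 0x00 0x00 0x70 0xbe 0xec 0xff 0xff 0x35

7. shr fields op=0x5f:7|rd=2:3|rs=7:3|pad=0:19 → word beb80000h → 00 00 b8 be
8. shr fields op=0x5f:7|rd=1:3|rs=6:3|pad=0:19 → word be700000h → 00 00 70 be
9. jz fields op=0x1a:7|imm=-20:25 → word 35ffffech → ec ff ff 35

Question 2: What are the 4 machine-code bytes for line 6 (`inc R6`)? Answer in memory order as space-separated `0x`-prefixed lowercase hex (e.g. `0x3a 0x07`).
0x00 0x00 0x80 0x49

6. inc fields op=0x24:7|rd=6:3|pad=0:22 → word 49800000h → 00 00 80 49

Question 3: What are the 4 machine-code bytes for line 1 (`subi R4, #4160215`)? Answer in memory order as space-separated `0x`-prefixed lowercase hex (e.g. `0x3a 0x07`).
0xd7 0x7a 0x3f 0x29

line 1 (subi): pack op=0x14:7|rd=4:3|imm=4160215:22 = 0x293f7ad7; little→ d7 7a 3f 29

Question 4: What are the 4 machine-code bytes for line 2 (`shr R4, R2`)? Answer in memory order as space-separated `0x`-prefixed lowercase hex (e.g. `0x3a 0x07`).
2. shr fields op=0x5f:7|rd=4:3|rs=2:3|pad=0:19 → word bf100000h → 00 00 10 bf

0x00 0x00 0x10 0xbf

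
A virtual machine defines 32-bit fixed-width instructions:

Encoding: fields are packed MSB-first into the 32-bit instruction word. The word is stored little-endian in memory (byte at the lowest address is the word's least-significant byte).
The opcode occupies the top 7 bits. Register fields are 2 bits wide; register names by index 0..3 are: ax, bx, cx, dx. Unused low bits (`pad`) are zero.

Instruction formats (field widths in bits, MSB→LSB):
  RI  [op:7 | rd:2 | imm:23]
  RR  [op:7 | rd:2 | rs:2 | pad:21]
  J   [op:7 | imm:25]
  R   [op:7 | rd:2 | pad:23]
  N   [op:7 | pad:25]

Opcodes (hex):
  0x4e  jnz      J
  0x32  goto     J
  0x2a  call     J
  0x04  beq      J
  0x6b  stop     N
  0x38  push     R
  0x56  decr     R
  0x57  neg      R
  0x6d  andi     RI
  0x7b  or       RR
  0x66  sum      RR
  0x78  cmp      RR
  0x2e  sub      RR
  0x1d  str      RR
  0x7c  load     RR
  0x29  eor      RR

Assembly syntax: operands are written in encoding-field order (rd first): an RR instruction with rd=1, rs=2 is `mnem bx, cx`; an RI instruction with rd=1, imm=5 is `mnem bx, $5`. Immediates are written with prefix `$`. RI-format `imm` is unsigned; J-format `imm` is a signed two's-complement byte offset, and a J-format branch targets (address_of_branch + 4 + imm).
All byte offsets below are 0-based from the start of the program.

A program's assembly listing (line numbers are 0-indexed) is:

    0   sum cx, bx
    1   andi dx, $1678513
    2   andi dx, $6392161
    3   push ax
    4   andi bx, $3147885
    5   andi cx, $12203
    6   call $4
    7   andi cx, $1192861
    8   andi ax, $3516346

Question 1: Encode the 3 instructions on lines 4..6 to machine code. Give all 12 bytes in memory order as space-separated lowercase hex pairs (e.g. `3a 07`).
4. andi fields op=0x6d:7|rd=1:2|imm=3147885:23 → word dab0086dh → 6d 08 b0 da
5. andi fields op=0x6d:7|rd=2:2|imm=12203:23 → word db002fabh → ab 2f 00 db
6. call fields op=0x2a:7|imm=4:25 → word 54000004h → 04 00 00 54

6d 08 b0 da ab 2f 00 db 04 00 00 54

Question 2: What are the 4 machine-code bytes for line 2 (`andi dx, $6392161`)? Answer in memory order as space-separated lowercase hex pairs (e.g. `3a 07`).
61 89 e1 db

2. andi fields op=0x6d:7|rd=3:2|imm=6392161:23 → word dbe18961h → 61 89 e1 db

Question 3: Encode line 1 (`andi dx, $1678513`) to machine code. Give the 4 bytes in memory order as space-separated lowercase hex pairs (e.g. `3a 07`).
line 1 (andi): pack op=0x6d:7|rd=3:2|imm=1678513:23 = 0xdb999cb1; little→ b1 9c 99 db

b1 9c 99 db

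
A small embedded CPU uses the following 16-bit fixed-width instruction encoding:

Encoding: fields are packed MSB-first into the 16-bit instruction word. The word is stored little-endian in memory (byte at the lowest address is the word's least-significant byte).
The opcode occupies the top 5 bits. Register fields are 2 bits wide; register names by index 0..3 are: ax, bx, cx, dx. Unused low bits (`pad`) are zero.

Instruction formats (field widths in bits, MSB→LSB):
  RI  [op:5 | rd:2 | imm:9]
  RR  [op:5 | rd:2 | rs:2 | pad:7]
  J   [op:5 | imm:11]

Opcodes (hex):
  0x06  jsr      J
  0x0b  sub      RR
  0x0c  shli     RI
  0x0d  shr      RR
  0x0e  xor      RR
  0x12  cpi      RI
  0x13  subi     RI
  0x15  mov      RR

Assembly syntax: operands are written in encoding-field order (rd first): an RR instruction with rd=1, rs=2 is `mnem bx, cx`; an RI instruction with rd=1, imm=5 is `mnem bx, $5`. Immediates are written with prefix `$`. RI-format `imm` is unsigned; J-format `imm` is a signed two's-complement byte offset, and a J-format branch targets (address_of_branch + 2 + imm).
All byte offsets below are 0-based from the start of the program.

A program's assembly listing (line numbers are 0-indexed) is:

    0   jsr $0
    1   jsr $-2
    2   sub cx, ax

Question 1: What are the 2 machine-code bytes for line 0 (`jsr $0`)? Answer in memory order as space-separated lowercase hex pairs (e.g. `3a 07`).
line 0 (jsr): pack op=0x6:5|imm=0:11 = 0x3000; little→ 00 30

00 30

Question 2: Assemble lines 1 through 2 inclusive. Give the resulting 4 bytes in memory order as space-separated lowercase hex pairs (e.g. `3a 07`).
L1: jsr op=0x6:5|imm=-2:11 ⇒ 0x37fe ⇒ little fe 37
L2: sub op=0xb:5|rd=2:2|rs=0:2|pad=0:7 ⇒ 0x5c00 ⇒ little 00 5c

fe 37 00 5c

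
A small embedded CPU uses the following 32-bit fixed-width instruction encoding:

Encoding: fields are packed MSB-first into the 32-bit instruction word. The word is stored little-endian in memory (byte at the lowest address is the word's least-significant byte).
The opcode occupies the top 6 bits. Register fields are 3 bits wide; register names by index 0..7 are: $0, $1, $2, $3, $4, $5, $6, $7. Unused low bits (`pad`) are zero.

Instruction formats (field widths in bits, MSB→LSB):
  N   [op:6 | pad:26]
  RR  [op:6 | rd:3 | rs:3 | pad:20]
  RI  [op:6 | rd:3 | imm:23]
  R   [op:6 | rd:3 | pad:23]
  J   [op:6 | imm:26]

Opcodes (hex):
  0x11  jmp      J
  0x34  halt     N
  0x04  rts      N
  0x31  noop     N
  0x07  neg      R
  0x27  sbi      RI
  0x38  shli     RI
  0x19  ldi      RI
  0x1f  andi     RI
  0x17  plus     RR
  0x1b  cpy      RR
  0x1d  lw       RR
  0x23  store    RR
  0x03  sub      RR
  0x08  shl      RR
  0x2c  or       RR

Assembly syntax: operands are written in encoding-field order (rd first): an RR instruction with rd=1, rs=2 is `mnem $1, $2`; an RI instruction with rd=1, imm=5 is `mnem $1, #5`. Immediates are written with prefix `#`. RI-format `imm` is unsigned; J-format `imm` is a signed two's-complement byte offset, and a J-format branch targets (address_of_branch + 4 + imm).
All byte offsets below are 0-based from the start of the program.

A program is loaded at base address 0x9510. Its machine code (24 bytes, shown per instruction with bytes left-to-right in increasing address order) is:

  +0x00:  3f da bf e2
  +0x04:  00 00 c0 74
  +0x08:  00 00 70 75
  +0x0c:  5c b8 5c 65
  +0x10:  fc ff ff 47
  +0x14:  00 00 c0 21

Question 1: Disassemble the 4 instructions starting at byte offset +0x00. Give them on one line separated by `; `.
off 0x00: read 3f da bf e2 as little → 0xe2bfda3f
  op=0xe2bfda3f>>26=0x38 ⇒ shli (RI)
  [25:23] rd=5 = $5
  [22:0] imm=4184639 = #4184639
off 0x04: read 00 00 c0 74 as little → 0x74c00000
  op=0x74c00000>>26=0x1d ⇒ lw (RR)
  [25:23] rd=1 = $1
  [22:20] rs=4 = $4
off 0x08: read 00 00 70 75 as little → 0x75700000
  op=0x75700000>>26=0x1d ⇒ lw (RR)
  [25:23] rd=2 = $2
  [22:20] rs=7 = $7
off 0x0c: read 5c b8 5c 65 as little → 0x655cb85c
  op=0x655cb85c>>26=0x19 ⇒ ldi (RI)
  [25:23] rd=2 = $2
  [22:0] imm=6076508 = #6076508

shli $5, #4184639; lw $1, $4; lw $2, $7; ldi $2, #6076508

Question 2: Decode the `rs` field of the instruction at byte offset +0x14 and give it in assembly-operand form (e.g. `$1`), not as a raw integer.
$4

@+14  little-endian(00 00 c0 21) = 0x21c00000
  op=0x21c00000>>26=0x8 ⇒ shl (RR)
  rd: (w>>23)&0x7=0x3 → $3
  rs: (w>>20)&0x7=0x4 → $4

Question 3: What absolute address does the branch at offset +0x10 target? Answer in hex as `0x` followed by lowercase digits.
@+10  little-endian(fc ff ff 47) = 0x47fffffc
  opcode bits[31:26]=0x11: jmp/J
  imm@[25:0]=0x3fffffc (s26→-4) ⇒ #-4
  target = base 0x9510 + off 0x10 + 4 + imm -4 = 0x9520

0x9520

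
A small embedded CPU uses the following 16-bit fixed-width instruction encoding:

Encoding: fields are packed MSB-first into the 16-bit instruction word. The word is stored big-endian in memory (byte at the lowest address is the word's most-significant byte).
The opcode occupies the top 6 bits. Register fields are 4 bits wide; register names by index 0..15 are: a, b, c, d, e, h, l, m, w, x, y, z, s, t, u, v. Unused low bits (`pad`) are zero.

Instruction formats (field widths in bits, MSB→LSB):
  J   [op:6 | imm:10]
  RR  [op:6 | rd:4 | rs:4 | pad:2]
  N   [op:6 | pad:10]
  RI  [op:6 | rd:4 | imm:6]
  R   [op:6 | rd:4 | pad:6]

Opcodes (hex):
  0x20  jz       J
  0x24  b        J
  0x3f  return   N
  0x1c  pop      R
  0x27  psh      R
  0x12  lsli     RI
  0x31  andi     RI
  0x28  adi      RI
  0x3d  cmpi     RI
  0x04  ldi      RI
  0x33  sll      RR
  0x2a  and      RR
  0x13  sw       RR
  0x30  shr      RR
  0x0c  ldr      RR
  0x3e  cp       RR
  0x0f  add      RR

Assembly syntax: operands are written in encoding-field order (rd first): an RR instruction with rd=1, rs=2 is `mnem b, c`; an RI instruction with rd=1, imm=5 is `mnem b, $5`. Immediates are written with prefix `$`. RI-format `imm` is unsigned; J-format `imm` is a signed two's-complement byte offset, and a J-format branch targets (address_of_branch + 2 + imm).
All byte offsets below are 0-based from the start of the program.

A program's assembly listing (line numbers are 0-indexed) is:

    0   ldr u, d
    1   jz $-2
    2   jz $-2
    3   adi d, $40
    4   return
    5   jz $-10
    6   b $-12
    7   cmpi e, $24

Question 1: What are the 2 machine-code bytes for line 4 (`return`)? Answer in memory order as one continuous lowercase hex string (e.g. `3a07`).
4. return fields op=0x3f:6|pad=0:10 → word fc00h → fc 00

fc00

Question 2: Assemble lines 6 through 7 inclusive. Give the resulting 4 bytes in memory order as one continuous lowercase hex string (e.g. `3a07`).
93f4f518

6. b fields op=0x24:6|imm=-12:10 → word 93f4h → 93 f4
7. cmpi fields op=0x3d:6|rd=4:4|imm=24:6 → word f518h → f5 18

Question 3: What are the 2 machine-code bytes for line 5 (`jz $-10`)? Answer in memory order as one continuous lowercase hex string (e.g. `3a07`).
5. jz fields op=0x20:6|imm=-10:10 → word 83f6h → 83 f6

83f6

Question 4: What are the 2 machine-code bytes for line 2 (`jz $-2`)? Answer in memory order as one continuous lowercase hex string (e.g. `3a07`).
83fe

2. jz fields op=0x20:6|imm=-2:10 → word 83feh → 83 fe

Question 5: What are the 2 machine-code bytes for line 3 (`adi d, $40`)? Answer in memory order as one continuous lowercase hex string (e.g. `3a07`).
a0e8

line 3 (adi): pack op=0x28:6|rd=3:4|imm=40:6 = 0xa0e8; big→ a0 e8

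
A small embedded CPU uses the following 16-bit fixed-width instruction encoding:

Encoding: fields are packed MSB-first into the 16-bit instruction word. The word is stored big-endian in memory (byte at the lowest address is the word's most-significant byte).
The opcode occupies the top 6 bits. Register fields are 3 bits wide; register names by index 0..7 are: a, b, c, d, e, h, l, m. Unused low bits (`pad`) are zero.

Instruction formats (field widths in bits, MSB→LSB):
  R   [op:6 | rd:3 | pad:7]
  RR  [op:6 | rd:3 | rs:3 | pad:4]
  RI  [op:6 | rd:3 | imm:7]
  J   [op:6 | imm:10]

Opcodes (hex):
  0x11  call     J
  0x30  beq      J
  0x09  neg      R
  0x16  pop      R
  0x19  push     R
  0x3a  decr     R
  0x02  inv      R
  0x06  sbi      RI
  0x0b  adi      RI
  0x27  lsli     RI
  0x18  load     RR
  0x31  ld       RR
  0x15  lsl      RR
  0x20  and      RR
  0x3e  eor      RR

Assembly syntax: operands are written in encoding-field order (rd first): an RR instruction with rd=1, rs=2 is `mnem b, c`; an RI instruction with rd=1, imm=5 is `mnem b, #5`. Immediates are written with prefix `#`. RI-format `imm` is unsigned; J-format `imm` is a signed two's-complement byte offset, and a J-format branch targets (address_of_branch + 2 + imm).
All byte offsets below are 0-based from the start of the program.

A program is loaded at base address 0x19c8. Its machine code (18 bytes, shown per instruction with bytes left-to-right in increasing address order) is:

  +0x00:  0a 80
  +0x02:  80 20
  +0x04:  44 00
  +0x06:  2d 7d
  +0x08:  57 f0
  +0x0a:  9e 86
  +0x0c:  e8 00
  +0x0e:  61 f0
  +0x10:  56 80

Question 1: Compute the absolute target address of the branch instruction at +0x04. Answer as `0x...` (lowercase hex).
0x19ce

@+04  big-endian(44 00) = 0x4400
  op=0x4400>>10=0x11 ⇒ call (J)
  [9:0] imm=0 = #0
  target = base 0x19c8 + off 0x04 + 2 + imm 0 = 0x19ce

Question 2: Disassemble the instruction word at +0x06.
adi c, #125

+0x06: 2d 7d ⇒ word 0x2d7d (big)
  op=0x2d7d>>10=0xb ⇒ adi (RI)
  rd: (w>>7)&0x7=0x2 → c
  imm: (w>>0)&0x7f=0x7d → #125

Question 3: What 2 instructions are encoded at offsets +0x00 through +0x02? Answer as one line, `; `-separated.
inv h; and a, c

off 0x00: read 0a 80 as big → 0x0a80
  opcode bits[15:10]=0x2: inv/R
  [9:7] rd=5 = h
off 0x02: read 80 20 as big → 0x8020
  opcode bits[15:10]=0x20: and/RR
  [9:7] rd=0 = a
  [6:4] rs=2 = c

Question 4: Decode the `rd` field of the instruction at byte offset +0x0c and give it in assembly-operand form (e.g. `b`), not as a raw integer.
a

off 0x0c: read e8 00 as big → 0xe800
  op=0xe800>>10=0x3a ⇒ decr (R)
  [9:7] rd=0 = a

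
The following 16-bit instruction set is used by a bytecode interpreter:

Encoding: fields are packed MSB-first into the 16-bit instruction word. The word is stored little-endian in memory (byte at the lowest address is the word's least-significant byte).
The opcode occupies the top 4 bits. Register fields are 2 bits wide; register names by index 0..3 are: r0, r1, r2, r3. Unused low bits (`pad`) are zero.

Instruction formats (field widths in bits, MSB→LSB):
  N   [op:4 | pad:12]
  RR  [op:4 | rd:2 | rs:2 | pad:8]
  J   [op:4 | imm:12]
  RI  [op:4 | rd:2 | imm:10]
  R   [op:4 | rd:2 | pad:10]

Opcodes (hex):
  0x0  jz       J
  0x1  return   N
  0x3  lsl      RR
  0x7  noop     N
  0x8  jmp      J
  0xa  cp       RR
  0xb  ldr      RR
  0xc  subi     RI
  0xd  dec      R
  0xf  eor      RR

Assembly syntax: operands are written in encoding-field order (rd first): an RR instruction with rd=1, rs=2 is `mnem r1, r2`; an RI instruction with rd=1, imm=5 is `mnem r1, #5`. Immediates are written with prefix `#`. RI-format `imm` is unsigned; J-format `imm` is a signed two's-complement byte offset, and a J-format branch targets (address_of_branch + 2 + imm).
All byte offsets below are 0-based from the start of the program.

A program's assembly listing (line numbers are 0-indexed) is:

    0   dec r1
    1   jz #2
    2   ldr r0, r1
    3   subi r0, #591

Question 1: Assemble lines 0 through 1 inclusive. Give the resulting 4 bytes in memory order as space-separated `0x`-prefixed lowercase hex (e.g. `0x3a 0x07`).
L0: dec op=0xd:4|rd=1:2|pad=0:10 ⇒ 0xd400 ⇒ little 00 d4
L1: jz op=0x0:4|imm=2:12 ⇒ 0x0002 ⇒ little 02 00

0x00 0xd4 0x02 0x00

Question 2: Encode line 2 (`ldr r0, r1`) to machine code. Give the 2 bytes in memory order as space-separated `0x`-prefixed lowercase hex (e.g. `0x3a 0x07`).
0x00 0xb1

2. ldr fields op=0xb:4|rd=0:2|rs=1:2|pad=0:8 → word b100h → 00 b1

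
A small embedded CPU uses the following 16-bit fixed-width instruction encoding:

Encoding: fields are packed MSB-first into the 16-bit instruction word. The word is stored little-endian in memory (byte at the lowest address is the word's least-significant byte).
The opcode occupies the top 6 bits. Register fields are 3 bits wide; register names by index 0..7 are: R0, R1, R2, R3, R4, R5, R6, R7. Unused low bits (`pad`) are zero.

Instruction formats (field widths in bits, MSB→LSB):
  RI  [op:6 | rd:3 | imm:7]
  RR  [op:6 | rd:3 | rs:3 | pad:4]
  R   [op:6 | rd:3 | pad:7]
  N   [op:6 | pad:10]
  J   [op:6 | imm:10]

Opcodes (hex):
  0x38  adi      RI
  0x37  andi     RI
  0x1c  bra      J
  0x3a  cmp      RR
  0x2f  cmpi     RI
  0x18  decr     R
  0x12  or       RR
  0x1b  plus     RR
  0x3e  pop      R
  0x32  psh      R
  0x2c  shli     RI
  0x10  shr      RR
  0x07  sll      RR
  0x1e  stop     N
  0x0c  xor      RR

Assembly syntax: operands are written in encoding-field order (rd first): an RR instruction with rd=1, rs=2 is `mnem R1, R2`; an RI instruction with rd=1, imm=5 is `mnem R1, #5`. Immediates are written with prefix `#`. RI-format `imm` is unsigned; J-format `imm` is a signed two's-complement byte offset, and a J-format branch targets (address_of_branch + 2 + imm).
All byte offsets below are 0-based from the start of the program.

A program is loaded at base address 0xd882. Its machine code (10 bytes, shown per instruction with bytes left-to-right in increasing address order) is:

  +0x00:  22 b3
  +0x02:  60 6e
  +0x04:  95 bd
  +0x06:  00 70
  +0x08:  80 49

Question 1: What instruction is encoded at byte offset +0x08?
or R3, R0

[08] 80 49 → 0x4980
  op=0x4980>>10=0x12 ⇒ or (RR)
  rd: (w>>7)&0x7=0x3 → R3
  rs: (w>>4)&0x7=0x0 → R0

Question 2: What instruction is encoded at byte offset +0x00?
off 0x00: read 22 b3 as little → 0xb322
  top 6b → 0x2c → shli [RI]
  rd@[9:7]=0x6 ⇒ R6
  imm@[6:0]=0x22 ⇒ #34

shli R6, #34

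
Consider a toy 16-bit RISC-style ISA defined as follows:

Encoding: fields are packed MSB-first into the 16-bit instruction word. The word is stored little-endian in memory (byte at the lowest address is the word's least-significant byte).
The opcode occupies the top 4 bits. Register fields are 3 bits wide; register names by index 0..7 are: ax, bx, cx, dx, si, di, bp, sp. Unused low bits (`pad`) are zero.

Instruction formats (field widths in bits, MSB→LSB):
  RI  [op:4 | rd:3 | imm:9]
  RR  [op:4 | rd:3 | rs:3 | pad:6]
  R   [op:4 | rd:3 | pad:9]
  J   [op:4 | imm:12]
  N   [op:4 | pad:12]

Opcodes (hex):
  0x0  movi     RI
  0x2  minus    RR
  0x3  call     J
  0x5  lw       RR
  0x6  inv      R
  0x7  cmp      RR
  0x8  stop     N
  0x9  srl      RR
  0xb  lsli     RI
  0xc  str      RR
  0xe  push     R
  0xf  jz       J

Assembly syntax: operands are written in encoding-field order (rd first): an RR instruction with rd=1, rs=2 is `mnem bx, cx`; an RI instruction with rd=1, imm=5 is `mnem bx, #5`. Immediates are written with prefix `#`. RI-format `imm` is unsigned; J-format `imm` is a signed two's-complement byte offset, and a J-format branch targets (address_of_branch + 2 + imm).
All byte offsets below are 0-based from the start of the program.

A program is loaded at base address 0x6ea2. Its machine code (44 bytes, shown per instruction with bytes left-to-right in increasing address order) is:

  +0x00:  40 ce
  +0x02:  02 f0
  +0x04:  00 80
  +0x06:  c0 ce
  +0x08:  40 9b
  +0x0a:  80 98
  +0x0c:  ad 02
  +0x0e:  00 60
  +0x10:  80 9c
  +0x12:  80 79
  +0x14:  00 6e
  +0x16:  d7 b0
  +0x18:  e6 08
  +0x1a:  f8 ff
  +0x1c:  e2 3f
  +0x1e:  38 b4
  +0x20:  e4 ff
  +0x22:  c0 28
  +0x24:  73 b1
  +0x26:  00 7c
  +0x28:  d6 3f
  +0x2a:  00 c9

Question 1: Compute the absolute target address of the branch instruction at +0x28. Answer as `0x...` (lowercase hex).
off 0x28: read d6 3f as little → 0x3fd6
  top 4b → 0x3 → call [J]
  imm: (w>>0)&0xfff=0xfd6 (s12→-42) → #-42
  target = base 0x6ea2 + off 0x28 + 2 + imm -42 = 0x6ea2

0x6ea2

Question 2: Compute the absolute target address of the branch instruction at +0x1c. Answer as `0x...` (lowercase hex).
0x6ea2

@+1c  little-endian(e2 3f) = 0x3fe2
  opcode bits[15:12]=0x3: call/J
  [11:0] imm=4066 (s12→-30) = #-30
  target = base 0x6ea2 + off 0x1c + 2 + imm -30 = 0x6ea2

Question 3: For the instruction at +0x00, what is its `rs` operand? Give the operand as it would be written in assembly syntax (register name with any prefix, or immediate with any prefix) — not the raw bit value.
bx

@+00  little-endian(40 ce) = 0xce40
  op=0xce40>>12=0xc ⇒ str (RR)
  [11:9] rd=7 = sp
  [8:6] rs=1 = bx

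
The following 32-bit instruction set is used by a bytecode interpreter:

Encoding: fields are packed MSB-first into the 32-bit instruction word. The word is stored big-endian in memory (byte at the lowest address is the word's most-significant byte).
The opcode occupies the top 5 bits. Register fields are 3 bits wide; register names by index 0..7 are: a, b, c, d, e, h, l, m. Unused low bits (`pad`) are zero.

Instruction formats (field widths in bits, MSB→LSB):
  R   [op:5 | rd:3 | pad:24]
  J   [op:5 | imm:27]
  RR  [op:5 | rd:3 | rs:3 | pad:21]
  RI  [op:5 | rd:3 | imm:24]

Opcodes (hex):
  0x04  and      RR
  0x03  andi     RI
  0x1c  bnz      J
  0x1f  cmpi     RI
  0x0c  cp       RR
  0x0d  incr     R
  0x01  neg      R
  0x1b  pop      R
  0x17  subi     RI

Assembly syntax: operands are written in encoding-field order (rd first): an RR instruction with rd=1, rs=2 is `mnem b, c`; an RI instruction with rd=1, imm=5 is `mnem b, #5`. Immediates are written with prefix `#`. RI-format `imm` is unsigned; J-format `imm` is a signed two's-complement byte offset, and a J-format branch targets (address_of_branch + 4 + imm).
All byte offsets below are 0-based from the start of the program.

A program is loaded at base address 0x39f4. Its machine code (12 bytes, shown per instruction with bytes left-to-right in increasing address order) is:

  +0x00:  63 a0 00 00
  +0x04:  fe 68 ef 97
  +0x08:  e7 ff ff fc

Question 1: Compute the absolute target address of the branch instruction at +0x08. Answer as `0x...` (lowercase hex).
off 0x08: read e7 ff ff fc as big → 0xe7fffffc
  op=0xe7fffffc>>27=0x1c ⇒ bnz (J)
  imm@[26:0]=0x7fffffc (s27→-4) ⇒ #-4
  target = base 0x39f4 + off 0x08 + 4 + imm -4 = 0x39fc

0x39fc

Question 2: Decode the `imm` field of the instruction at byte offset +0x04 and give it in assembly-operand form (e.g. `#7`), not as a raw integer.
[04] fe 68 ef 97 → 0xfe68ef97
  op=0xfe68ef97>>27=0x1f ⇒ cmpi (RI)
  rd: (w>>24)&0x7=0x6 → l
  imm: (w>>0)&0xffffff=0x68ef97 → #6877079

#6877079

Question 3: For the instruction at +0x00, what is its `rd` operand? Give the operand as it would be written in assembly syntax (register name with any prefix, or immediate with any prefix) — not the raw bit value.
+0x00: 63 a0 00 00 ⇒ word 0x63a00000 (big)
  op=0x63a00000>>27=0xc ⇒ cp (RR)
  rd@[26:24]=0x3 ⇒ d
  rs@[23:21]=0x5 ⇒ h

d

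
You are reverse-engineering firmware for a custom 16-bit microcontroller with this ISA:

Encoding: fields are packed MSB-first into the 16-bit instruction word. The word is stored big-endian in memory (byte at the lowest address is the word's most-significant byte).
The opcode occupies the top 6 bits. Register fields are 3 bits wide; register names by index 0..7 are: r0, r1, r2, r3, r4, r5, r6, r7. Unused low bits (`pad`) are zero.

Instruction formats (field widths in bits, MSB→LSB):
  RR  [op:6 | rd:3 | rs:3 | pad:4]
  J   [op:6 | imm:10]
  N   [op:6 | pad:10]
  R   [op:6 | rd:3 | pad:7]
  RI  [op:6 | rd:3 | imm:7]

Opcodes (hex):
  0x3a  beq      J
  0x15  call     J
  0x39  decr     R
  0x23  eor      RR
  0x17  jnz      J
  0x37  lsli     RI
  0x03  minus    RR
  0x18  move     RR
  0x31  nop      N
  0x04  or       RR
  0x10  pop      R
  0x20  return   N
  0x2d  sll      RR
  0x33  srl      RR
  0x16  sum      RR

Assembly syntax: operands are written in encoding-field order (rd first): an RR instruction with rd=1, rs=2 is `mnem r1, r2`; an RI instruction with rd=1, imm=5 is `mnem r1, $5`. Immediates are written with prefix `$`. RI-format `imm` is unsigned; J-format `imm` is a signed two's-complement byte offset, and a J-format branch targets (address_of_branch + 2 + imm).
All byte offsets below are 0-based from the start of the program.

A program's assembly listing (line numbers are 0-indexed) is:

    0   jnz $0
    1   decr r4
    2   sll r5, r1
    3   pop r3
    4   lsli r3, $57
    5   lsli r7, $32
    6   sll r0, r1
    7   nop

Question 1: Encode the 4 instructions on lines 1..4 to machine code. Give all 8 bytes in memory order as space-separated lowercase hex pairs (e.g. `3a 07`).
e6 00 b6 90 41 80 dd b9

1. decr fields op=0x39:6|rd=4:3|pad=0:7 → word e600h → e6 00
2. sll fields op=0x2d:6|rd=5:3|rs=1:3|pad=0:4 → word b690h → b6 90
3. pop fields op=0x10:6|rd=3:3|pad=0:7 → word 4180h → 41 80
4. lsli fields op=0x37:6|rd=3:3|imm=57:7 → word ddb9h → dd b9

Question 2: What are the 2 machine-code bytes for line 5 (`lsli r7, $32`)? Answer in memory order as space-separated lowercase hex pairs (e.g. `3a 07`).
line 5 (lsli): pack op=0x37:6|rd=7:3|imm=32:7 = 0xdfa0; big→ df a0

df a0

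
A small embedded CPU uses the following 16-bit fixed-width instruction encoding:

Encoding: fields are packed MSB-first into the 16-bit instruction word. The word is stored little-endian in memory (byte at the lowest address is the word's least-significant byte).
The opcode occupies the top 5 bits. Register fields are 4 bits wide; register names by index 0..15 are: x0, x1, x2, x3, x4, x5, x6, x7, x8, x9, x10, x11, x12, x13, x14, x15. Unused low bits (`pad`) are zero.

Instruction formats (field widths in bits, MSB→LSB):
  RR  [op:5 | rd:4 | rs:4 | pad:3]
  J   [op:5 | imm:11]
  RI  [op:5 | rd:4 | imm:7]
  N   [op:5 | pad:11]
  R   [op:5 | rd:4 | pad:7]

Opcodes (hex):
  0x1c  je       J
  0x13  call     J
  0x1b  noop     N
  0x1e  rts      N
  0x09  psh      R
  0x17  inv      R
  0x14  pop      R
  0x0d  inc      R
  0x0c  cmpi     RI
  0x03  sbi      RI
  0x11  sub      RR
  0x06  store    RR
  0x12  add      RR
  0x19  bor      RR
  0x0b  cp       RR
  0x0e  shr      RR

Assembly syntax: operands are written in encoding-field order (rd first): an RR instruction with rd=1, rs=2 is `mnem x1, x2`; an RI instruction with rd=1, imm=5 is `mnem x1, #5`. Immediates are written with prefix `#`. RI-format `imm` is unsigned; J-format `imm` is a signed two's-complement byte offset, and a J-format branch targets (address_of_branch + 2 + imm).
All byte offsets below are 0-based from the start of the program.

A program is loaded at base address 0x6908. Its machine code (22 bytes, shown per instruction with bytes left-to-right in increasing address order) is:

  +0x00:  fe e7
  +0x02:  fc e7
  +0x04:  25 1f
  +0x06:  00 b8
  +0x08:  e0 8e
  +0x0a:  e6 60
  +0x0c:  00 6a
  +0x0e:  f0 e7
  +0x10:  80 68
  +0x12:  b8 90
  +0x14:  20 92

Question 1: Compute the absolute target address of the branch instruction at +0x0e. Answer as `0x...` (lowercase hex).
@+0e  little-endian(f0 e7) = 0xe7f0
  op=0xe7f0>>11=0x1c ⇒ je (J)
  imm@[10:0]=0x7f0 (s11→-16) ⇒ #-16
  target = base 0x6908 + off 0x0e + 2 + imm -16 = 0x6908

0x6908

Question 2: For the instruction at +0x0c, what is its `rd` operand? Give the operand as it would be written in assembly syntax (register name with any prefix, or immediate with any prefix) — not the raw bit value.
x4

[0c] 00 6a → 0x6a00
  op=0x6a00>>11=0xd ⇒ inc (R)
  [10:7] rd=4 = x4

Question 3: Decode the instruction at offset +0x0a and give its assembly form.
off 0x0a: read e6 60 as little → 0x60e6
  top 5b → 0xc → cmpi [RI]
  [10:7] rd=1 = x1
  [6:0] imm=102 = #102

cmpi x1, #102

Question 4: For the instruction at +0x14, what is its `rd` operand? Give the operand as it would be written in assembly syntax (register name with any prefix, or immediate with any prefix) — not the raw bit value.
x4

@+14  little-endian(20 92) = 0x9220
  op=0x9220>>11=0x12 ⇒ add (RR)
  rd: (w>>7)&0xf=0x4 → x4
  rs: (w>>3)&0xf=0x4 → x4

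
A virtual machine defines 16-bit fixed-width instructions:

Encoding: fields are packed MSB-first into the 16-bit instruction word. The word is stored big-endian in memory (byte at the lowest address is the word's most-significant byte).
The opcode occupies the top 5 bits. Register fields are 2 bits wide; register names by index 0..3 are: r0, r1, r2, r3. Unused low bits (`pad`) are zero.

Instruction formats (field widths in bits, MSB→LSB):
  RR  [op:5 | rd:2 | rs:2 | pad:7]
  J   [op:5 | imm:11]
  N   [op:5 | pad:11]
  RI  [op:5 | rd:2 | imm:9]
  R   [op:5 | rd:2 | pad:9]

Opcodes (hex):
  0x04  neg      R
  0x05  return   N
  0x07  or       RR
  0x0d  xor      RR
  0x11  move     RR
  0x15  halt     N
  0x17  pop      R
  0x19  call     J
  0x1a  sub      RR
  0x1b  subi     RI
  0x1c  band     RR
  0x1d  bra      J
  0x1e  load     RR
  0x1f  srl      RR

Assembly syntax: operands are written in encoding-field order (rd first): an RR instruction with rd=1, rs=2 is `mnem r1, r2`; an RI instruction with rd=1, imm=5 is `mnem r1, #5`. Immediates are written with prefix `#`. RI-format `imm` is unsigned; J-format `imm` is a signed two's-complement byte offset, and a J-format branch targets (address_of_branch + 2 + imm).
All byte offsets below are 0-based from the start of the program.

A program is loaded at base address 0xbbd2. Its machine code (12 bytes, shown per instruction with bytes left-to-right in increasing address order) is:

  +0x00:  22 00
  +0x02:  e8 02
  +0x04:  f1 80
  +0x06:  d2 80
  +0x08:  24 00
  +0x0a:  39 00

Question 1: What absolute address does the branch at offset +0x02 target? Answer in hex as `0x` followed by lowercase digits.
[02] e8 02 → 0xe802
  opcode bits[15:11]=0x1d: bra/J
  [10:0] imm=2 = #2
  target = base 0xbbd2 + off 0x02 + 2 + imm 2 = 0xbbd8

0xbbd8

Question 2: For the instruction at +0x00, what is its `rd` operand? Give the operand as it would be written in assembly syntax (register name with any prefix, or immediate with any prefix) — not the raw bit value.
[00] 22 00 → 0x2200
  opcode bits[15:11]=0x4: neg/R
  rd@[10:9]=0x1 ⇒ r1

r1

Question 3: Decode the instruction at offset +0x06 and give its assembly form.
sub r1, r1

+0x06: d2 80 ⇒ word 0xd280 (big)
  op=0xd280>>11=0x1a ⇒ sub (RR)
  [10:9] rd=1 = r1
  [8:7] rs=1 = r1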